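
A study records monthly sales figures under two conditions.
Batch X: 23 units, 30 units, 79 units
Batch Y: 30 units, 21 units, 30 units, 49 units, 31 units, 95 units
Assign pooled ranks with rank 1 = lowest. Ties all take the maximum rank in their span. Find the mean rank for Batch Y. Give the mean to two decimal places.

Sorted (ascending): 21, 23, 30, 30, 30, 31, 49, 79, 95
The 3 values of 30 occupy positions 3–5 → each gets rank 5.
Batch Y values → pooled ranks: 30→5, 21→1, 30→5, 49→7, 31→6, 95→9
Mean rank = (5 + 1 + 5 + 7 + 6 + 9) / 6 = 5.50

5.50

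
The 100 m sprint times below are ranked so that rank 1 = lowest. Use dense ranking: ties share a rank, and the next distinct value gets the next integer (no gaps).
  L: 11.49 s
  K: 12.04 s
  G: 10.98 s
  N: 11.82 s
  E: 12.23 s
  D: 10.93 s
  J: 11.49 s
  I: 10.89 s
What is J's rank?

4

Sorted (ascending): 10.89, 10.93, 10.98, 11.49, 11.49, 11.82, 12.04, 12.23
The 2 values of 11.49 share dense rank 4.
Remaining distinct values take the next consecutive integers.
J has value 11.49 s → rank 4.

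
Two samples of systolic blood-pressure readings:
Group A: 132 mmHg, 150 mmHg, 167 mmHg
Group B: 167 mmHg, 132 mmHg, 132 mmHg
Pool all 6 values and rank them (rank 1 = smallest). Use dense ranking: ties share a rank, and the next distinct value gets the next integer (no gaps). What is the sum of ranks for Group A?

6

Sorted (ascending): 132, 132, 132, 150, 167, 167
The 3 values of 132 share dense rank 1.
The 2 values of 167 share dense rank 3.
Remaining distinct values take the next consecutive integers.
Group A values → pooled ranks: 132→1, 150→2, 167→3
Rank sum = 1 + 2 + 3 = 6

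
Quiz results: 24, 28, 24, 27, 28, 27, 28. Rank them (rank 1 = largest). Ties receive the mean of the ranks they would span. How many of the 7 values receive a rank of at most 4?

Sorted (descending): 28, 28, 28, 27, 27, 24, 24
The 3 values of 28 occupy positions 1–3 → average rank 2.
The 2 values of 27 occupy positions 4–5 → average rank (4+5)/2 = 4.5.
The 2 values of 24 occupy positions 6–7 → average rank (6+7)/2 = 6.5.
Ranks ≤ 4: {2, 2, 2} → 3 values.

3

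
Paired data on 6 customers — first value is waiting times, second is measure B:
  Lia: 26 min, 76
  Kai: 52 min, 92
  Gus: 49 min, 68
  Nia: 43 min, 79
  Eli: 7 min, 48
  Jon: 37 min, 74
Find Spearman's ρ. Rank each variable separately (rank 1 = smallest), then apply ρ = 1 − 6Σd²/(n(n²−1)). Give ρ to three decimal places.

Ranks of variable 1: 2, 6, 5, 4, 1, 3
Ranks of variable 2: 4, 6, 2, 5, 1, 3
d = r₁ − r₂: -2, 0, 3, -1, 0, 0
d²: 4, 0, 9, 1, 0, 0; Σd² = 14
ρ = 1 − 6·14/(6·35) = 1 − 84/210 = 0.600

0.600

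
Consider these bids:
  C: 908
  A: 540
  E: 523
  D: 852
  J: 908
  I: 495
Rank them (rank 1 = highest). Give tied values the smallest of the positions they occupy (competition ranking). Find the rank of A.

Sorted (descending): 908, 908, 852, 540, 523, 495
The 2 values of 908 occupy positions 1–2 → each gets rank 1.
A has value 540 → rank 4.

4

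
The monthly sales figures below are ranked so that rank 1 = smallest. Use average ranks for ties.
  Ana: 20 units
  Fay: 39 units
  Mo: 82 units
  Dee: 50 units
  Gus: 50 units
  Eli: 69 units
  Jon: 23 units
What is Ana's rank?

Sorted (ascending): 20, 23, 39, 50, 50, 69, 82
The 2 values of 50 occupy positions 4–5 → average rank (4+5)/2 = 4.5.
Ana has value 20 units → rank 1.

1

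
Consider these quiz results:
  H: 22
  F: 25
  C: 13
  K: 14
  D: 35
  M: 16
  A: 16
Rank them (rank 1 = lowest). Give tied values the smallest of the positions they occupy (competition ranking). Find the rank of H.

Sorted (ascending): 13, 14, 16, 16, 22, 25, 35
The 2 values of 16 occupy positions 3–4 → each gets rank 3.
H has value 22 → rank 5.

5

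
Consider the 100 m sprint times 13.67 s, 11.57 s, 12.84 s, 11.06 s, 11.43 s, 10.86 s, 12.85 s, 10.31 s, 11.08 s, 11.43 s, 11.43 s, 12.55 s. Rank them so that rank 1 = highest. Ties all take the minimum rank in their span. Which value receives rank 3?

Sorted (descending): 13.67, 12.85, 12.84, 12.55, 11.57, 11.43, 11.43, 11.43, 11.08, 11.06, 10.86, 10.31
The 3 values of 11.43 occupy positions 6–8 → each gets rank 6.
Rank 3 → value 12.84.

12.84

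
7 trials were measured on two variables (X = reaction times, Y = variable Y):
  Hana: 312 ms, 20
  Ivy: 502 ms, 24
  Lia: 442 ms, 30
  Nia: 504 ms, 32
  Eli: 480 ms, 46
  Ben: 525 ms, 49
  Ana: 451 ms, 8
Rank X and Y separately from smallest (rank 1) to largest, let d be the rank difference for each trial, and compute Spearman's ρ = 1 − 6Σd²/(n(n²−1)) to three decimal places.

0.679

Ranks of variable 1: 1, 5, 2, 6, 4, 7, 3
Ranks of variable 2: 2, 3, 4, 5, 6, 7, 1
d = r₁ − r₂: -1, 2, -2, 1, -2, 0, 2
d²: 1, 4, 4, 1, 4, 0, 4; Σd² = 18
ρ = 1 − 6·18/(7·48) = 1 − 108/336 = 0.679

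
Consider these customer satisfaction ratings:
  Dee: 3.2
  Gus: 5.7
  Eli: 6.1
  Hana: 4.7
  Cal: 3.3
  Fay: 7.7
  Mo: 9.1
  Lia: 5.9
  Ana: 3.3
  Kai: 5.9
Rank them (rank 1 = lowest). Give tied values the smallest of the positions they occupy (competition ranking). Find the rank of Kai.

6

Sorted (ascending): 3.2, 3.3, 3.3, 4.7, 5.7, 5.9, 5.9, 6.1, 7.7, 9.1
The 2 values of 3.3 occupy positions 2–3 → each gets rank 2.
The 2 values of 5.9 occupy positions 6–7 → each gets rank 6.
Kai has value 5.9 → rank 6.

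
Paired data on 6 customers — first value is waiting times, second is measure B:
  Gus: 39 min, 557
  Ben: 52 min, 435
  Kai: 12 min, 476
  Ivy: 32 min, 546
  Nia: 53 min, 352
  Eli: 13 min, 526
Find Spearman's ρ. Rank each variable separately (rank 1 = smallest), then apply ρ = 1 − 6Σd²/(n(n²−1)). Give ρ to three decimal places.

-0.429

Ranks of variable 1: 4, 5, 1, 3, 6, 2
Ranks of variable 2: 6, 2, 3, 5, 1, 4
d = r₁ − r₂: -2, 3, -2, -2, 5, -2
d²: 4, 9, 4, 4, 25, 4; Σd² = 50
ρ = 1 − 6·50/(6·35) = 1 − 300/210 = -0.429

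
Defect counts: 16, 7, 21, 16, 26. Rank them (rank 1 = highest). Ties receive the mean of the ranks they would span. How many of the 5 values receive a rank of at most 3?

Sorted (descending): 26, 21, 16, 16, 7
The 2 values of 16 occupy positions 3–4 → average rank (3+4)/2 = 3.5.
Ranks ≤ 3: {1, 2} → 2 values.

2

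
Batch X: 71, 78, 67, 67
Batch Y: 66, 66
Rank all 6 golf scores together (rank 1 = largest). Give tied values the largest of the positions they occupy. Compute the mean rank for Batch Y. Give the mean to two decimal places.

Sorted (descending): 78, 71, 67, 67, 66, 66
The 2 values of 67 occupy positions 3–4 → each gets rank 4.
The 2 values of 66 occupy positions 5–6 → each gets rank 6.
Batch Y values → pooled ranks: 66→6, 66→6
Mean rank = (6 + 6) / 2 = 6.00

6.00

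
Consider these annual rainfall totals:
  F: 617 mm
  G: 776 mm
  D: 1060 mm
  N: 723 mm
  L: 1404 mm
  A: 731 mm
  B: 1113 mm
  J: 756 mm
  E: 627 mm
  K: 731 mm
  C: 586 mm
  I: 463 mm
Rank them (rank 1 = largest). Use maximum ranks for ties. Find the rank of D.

Sorted (descending): 1404, 1113, 1060, 776, 756, 731, 731, 723, 627, 617, 586, 463
The 2 values of 731 occupy positions 6–7 → each gets rank 7.
D has value 1060 mm → rank 3.

3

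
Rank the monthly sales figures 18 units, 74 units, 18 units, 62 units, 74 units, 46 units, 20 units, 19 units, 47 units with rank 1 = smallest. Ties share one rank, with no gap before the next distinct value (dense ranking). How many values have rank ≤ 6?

Sorted (ascending): 18, 18, 19, 20, 46, 47, 62, 74, 74
The 2 values of 18 share dense rank 1.
The 2 values of 74 share dense rank 7.
Remaining distinct values take the next consecutive integers.
Ranks ≤ 6: {1, 1, 2, 3, 4, 5, 6} → 7 values.

7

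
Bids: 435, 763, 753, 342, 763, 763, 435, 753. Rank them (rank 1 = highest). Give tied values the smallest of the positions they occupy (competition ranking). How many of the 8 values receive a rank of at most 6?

7

Sorted (descending): 763, 763, 763, 753, 753, 435, 435, 342
The 3 values of 763 occupy positions 1–3 → each gets rank 1.
The 2 values of 753 occupy positions 4–5 → each gets rank 4.
The 2 values of 435 occupy positions 6–7 → each gets rank 6.
Ranks ≤ 6: {1, 1, 1, 4, 4, 6, 6} → 7 values.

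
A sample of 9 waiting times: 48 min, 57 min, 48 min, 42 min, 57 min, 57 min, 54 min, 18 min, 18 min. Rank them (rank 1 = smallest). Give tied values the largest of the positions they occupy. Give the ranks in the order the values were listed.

5, 9, 5, 3, 9, 9, 6, 2, 2

Sorted (ascending): 18, 18, 42, 48, 48, 54, 57, 57, 57
The 2 values of 18 occupy positions 1–2 → each gets rank 2.
The 2 values of 48 occupy positions 4–5 → each gets rank 5.
The 3 values of 57 occupy positions 7–9 → each gets rank 9.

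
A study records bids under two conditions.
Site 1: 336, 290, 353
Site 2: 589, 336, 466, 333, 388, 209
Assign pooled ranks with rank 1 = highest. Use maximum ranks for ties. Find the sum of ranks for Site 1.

18

Sorted (descending): 589, 466, 388, 353, 336, 336, 333, 290, 209
The 2 values of 336 occupy positions 5–6 → each gets rank 6.
Site 1 values → pooled ranks: 336→6, 290→8, 353→4
Rank sum = 6 + 8 + 4 = 18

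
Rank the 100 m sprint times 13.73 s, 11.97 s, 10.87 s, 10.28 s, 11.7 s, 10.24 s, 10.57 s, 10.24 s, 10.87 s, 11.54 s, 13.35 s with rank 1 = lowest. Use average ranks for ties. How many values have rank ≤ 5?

4

Sorted (ascending): 10.24, 10.24, 10.28, 10.57, 10.87, 10.87, 11.54, 11.7, 11.97, 13.35, 13.73
The 2 values of 10.24 occupy positions 1–2 → average rank (1+2)/2 = 1.5.
The 2 values of 10.87 occupy positions 5–6 → average rank (5+6)/2 = 5.5.
Ranks ≤ 5: {1.5, 1.5, 3, 4} → 4 values.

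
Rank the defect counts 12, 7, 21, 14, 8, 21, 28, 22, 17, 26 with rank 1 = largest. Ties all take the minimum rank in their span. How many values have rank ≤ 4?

5

Sorted (descending): 28, 26, 22, 21, 21, 17, 14, 12, 8, 7
The 2 values of 21 occupy positions 4–5 → each gets rank 4.
Ranks ≤ 4: {1, 2, 3, 4, 4} → 5 values.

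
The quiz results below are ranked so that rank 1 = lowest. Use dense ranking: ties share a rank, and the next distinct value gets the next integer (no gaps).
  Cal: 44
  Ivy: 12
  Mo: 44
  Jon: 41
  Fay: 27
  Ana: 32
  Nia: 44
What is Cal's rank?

Sorted (ascending): 12, 27, 32, 41, 44, 44, 44
The 3 values of 44 share dense rank 5.
Remaining distinct values take the next consecutive integers.
Cal has value 44 → rank 5.

5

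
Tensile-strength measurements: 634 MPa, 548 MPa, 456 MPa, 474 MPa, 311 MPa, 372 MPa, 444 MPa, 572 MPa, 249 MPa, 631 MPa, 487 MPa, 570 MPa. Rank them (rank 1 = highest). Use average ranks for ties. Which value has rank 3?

572

Sorted (descending): 634, 631, 572, 570, 548, 487, 474, 456, 444, 372, 311, 249
No ties — each value takes its position as its rank.
Rank 3 → value 572.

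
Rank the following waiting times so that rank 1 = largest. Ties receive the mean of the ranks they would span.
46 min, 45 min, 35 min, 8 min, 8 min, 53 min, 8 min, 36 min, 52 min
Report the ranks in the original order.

3, 4, 6, 8, 8, 1, 8, 5, 2

Sorted (descending): 53, 52, 46, 45, 36, 35, 8, 8, 8
The 3 values of 8 occupy positions 7–9 → average rank 8.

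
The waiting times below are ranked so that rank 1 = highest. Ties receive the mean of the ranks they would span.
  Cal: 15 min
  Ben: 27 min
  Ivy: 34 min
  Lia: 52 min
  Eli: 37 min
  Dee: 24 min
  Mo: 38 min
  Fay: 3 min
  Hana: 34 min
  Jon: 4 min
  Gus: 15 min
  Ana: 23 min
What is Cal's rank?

9.5

Sorted (descending): 52, 38, 37, 34, 34, 27, 24, 23, 15, 15, 4, 3
The 2 values of 34 occupy positions 4–5 → average rank (4+5)/2 = 4.5.
The 2 values of 15 occupy positions 9–10 → average rank (9+10)/2 = 9.5.
Cal has value 15 min → rank 9.5.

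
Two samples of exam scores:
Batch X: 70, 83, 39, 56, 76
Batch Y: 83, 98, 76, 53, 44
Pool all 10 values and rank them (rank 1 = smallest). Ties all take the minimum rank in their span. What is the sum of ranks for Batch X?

Sorted (ascending): 39, 44, 53, 56, 70, 76, 76, 83, 83, 98
The 2 values of 76 occupy positions 6–7 → each gets rank 6.
The 2 values of 83 occupy positions 8–9 → each gets rank 8.
Batch X values → pooled ranks: 70→5, 83→8, 39→1, 56→4, 76→6
Rank sum = 5 + 8 + 1 + 4 + 6 = 24

24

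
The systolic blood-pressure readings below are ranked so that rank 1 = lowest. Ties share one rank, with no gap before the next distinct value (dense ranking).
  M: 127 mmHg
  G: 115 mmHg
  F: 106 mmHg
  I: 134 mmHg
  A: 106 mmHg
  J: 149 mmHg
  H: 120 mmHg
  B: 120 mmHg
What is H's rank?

Sorted (ascending): 106, 106, 115, 120, 120, 127, 134, 149
The 2 values of 106 share dense rank 1.
The 2 values of 120 share dense rank 3.
Remaining distinct values take the next consecutive integers.
H has value 120 mmHg → rank 3.

3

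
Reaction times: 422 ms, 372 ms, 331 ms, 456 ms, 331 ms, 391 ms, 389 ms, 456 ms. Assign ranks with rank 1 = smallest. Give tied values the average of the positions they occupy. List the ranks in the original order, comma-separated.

6, 3, 1.5, 7.5, 1.5, 5, 4, 7.5

Sorted (ascending): 331, 331, 372, 389, 391, 422, 456, 456
The 2 values of 331 occupy positions 1–2 → average rank (1+2)/2 = 1.5.
The 2 values of 456 occupy positions 7–8 → average rank (7+8)/2 = 7.5.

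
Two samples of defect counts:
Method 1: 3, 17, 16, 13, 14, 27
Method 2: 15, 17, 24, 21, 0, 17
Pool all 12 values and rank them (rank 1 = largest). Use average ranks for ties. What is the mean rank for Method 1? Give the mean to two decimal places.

Sorted (descending): 27, 24, 21, 17, 17, 17, 16, 15, 14, 13, 3, 0
The 3 values of 17 occupy positions 4–6 → average rank 5.
Method 1 values → pooled ranks: 3→11, 17→5, 16→7, 13→10, 14→9, 27→1
Mean rank = (11 + 5 + 7 + 10 + 9 + 1) / 6 = 7.17

7.17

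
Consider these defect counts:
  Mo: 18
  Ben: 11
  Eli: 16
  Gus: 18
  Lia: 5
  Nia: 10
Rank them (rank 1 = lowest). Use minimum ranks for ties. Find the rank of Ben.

Sorted (ascending): 5, 10, 11, 16, 18, 18
The 2 values of 18 occupy positions 5–6 → each gets rank 5.
Ben has value 11 → rank 3.

3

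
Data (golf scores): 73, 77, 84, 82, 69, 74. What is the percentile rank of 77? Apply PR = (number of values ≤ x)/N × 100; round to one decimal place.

66.7

N = 6.
Strictly below 77: 3. Equal to 77: 1.
PR = 4/6 × 100 = 66.7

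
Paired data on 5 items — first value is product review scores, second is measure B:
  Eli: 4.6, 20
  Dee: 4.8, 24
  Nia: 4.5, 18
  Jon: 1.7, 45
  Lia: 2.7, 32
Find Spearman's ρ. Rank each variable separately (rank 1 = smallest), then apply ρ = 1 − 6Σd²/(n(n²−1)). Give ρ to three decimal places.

Ranks of variable 1: 4, 5, 3, 1, 2
Ranks of variable 2: 2, 3, 1, 5, 4
d = r₁ − r₂: 2, 2, 2, -4, -2
d²: 4, 4, 4, 16, 4; Σd² = 32
ρ = 1 − 6·32/(5·24) = 1 − 192/120 = -0.600

-0.600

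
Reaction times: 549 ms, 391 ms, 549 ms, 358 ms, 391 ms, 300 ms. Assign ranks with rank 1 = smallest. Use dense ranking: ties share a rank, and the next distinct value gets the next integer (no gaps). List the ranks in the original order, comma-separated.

4, 3, 4, 2, 3, 1

Sorted (ascending): 300, 358, 391, 391, 549, 549
The 2 values of 391 share dense rank 3.
The 2 values of 549 share dense rank 4.
Remaining distinct values take the next consecutive integers.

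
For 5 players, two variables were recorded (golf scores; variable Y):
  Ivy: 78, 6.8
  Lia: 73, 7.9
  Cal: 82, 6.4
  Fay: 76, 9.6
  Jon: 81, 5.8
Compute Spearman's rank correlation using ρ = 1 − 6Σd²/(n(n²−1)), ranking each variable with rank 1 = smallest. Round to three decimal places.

-0.800

Ranks of variable 1: 3, 1, 5, 2, 4
Ranks of variable 2: 3, 4, 2, 5, 1
d = r₁ − r₂: 0, -3, 3, -3, 3
d²: 0, 9, 9, 9, 9; Σd² = 36
ρ = 1 − 6·36/(5·24) = 1 − 216/120 = -0.800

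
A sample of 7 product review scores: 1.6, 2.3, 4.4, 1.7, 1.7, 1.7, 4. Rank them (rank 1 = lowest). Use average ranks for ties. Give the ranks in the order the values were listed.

Sorted (ascending): 1.6, 1.7, 1.7, 1.7, 2.3, 4, 4.4
The 3 values of 1.7 occupy positions 2–4 → average rank 3.

1, 5, 7, 3, 3, 3, 6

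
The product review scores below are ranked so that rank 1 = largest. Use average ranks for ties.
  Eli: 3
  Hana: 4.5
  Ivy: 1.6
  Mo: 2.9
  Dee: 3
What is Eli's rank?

Sorted (descending): 4.5, 3, 3, 2.9, 1.6
The 2 values of 3 occupy positions 2–3 → average rank (2+3)/2 = 2.5.
Eli has value 3 → rank 2.5.

2.5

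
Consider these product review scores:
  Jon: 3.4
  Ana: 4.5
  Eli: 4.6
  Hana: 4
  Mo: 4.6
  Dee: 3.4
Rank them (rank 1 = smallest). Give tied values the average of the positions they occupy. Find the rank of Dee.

1.5

Sorted (ascending): 3.4, 3.4, 4, 4.5, 4.6, 4.6
The 2 values of 3.4 occupy positions 1–2 → average rank (1+2)/2 = 1.5.
The 2 values of 4.6 occupy positions 5–6 → average rank (5+6)/2 = 5.5.
Dee has value 3.4 → rank 1.5.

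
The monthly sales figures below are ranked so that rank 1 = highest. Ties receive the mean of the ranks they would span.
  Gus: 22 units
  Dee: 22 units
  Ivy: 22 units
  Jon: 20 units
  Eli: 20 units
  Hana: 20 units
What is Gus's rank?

Sorted (descending): 22, 22, 22, 20, 20, 20
The 3 values of 22 occupy positions 1–3 → average rank 2.
The 3 values of 20 occupy positions 4–6 → average rank 5.
Gus has value 22 units → rank 2.

2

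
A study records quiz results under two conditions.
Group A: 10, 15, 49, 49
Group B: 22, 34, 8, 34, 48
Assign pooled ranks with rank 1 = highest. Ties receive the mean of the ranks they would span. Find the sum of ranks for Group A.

18

Sorted (descending): 49, 49, 48, 34, 34, 22, 15, 10, 8
The 2 values of 49 occupy positions 1–2 → average rank (1+2)/2 = 1.5.
The 2 values of 34 occupy positions 4–5 → average rank (4+5)/2 = 4.5.
Group A values → pooled ranks: 10→8, 15→7, 49→1.5, 49→1.5
Rank sum = 8 + 7 + 1.5 + 1.5 = 18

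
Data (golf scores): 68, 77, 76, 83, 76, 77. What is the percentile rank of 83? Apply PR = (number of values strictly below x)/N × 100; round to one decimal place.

N = 6.
Strictly below 83: 5. Equal to 83: 1.
PR = 5/6 × 100 = 83.3

83.3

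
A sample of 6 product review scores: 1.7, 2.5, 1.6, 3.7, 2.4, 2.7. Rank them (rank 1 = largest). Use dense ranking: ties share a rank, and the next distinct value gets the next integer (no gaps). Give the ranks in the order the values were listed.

Sorted (descending): 3.7, 2.7, 2.5, 2.4, 1.7, 1.6
No ties — each value takes its position as its rank.

5, 3, 6, 1, 4, 2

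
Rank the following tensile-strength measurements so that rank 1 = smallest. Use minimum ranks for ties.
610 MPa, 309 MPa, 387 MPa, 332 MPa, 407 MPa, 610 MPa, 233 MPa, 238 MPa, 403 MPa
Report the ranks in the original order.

8, 3, 5, 4, 7, 8, 1, 2, 6

Sorted (ascending): 233, 238, 309, 332, 387, 403, 407, 610, 610
The 2 values of 610 occupy positions 8–9 → each gets rank 8.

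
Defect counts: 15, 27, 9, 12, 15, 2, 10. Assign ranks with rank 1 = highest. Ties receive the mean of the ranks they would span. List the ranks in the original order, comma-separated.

Sorted (descending): 27, 15, 15, 12, 10, 9, 2
The 2 values of 15 occupy positions 2–3 → average rank (2+3)/2 = 2.5.

2.5, 1, 6, 4, 2.5, 7, 5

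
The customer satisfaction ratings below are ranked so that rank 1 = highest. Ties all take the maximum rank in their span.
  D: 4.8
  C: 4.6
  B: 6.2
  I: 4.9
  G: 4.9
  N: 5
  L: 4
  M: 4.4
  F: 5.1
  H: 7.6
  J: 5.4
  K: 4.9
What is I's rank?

Sorted (descending): 7.6, 6.2, 5.4, 5.1, 5, 4.9, 4.9, 4.9, 4.8, 4.6, 4.4, 4
The 3 values of 4.9 occupy positions 6–8 → each gets rank 8.
I has value 4.9 → rank 8.

8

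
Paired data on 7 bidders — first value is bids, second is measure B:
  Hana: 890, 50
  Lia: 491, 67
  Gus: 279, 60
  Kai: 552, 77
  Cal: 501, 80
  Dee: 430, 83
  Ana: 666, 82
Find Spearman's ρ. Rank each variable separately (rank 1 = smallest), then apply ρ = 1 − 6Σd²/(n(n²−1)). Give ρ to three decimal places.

Ranks of variable 1: 7, 3, 1, 5, 4, 2, 6
Ranks of variable 2: 1, 3, 2, 4, 5, 7, 6
d = r₁ − r₂: 6, 0, -1, 1, -1, -5, 0
d²: 36, 0, 1, 1, 1, 25, 0; Σd² = 64
ρ = 1 − 6·64/(7·48) = 1 − 384/336 = -0.143

-0.143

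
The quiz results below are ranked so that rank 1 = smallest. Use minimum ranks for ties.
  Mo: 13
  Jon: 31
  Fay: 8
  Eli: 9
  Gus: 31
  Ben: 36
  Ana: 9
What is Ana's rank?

Sorted (ascending): 8, 9, 9, 13, 31, 31, 36
The 2 values of 9 occupy positions 2–3 → each gets rank 2.
The 2 values of 31 occupy positions 5–6 → each gets rank 5.
Ana has value 9 → rank 2.

2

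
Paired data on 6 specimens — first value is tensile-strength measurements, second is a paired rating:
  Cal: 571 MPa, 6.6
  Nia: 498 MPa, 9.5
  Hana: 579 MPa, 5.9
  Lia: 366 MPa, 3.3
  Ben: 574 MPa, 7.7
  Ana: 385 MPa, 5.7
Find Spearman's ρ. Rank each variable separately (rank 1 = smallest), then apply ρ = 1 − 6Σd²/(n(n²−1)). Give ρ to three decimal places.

Ranks of variable 1: 4, 3, 6, 1, 5, 2
Ranks of variable 2: 4, 6, 3, 1, 5, 2
d = r₁ − r₂: 0, -3, 3, 0, 0, 0
d²: 0, 9, 9, 0, 0, 0; Σd² = 18
ρ = 1 − 6·18/(6·35) = 1 − 108/210 = 0.486

0.486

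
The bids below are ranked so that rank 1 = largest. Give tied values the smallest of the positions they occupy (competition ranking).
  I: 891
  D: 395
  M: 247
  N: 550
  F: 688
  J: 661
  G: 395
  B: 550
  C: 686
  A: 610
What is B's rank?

Sorted (descending): 891, 688, 686, 661, 610, 550, 550, 395, 395, 247
The 2 values of 550 occupy positions 6–7 → each gets rank 6.
The 2 values of 395 occupy positions 8–9 → each gets rank 8.
B has value 550 → rank 6.

6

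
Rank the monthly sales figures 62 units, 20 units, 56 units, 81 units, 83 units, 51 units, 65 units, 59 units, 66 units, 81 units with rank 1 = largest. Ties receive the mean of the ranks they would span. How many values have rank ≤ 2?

1

Sorted (descending): 83, 81, 81, 66, 65, 62, 59, 56, 51, 20
The 2 values of 81 occupy positions 2–3 → average rank (2+3)/2 = 2.5.
Ranks ≤ 2: {1} → 1 value.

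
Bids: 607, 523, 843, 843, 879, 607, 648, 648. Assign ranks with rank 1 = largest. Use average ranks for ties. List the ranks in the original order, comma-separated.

Sorted (descending): 879, 843, 843, 648, 648, 607, 607, 523
The 2 values of 843 occupy positions 2–3 → average rank (2+3)/2 = 2.5.
The 2 values of 648 occupy positions 4–5 → average rank (4+5)/2 = 4.5.
The 2 values of 607 occupy positions 6–7 → average rank (6+7)/2 = 6.5.

6.5, 8, 2.5, 2.5, 1, 6.5, 4.5, 4.5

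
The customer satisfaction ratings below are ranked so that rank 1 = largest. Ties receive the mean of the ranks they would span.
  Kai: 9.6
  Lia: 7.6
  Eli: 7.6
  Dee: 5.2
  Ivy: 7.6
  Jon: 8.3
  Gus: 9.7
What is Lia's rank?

5

Sorted (descending): 9.7, 9.6, 8.3, 7.6, 7.6, 7.6, 5.2
The 3 values of 7.6 occupy positions 4–6 → average rank 5.
Lia has value 7.6 → rank 5.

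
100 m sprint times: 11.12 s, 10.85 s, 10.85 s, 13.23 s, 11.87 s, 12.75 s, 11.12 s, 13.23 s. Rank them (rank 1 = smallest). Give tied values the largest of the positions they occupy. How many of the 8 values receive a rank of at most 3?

Sorted (ascending): 10.85, 10.85, 11.12, 11.12, 11.87, 12.75, 13.23, 13.23
The 2 values of 10.85 occupy positions 1–2 → each gets rank 2.
The 2 values of 11.12 occupy positions 3–4 → each gets rank 4.
The 2 values of 13.23 occupy positions 7–8 → each gets rank 8.
Ranks ≤ 3: {2, 2} → 2 values.

2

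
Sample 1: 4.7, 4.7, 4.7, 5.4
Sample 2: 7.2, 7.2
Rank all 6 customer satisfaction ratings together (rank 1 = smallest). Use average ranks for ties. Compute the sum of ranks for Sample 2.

Sorted (ascending): 4.7, 4.7, 4.7, 5.4, 7.2, 7.2
The 3 values of 4.7 occupy positions 1–3 → average rank 2.
The 2 values of 7.2 occupy positions 5–6 → average rank (5+6)/2 = 5.5.
Sample 2 values → pooled ranks: 7.2→5.5, 7.2→5.5
Rank sum = 5.5 + 5.5 = 11

11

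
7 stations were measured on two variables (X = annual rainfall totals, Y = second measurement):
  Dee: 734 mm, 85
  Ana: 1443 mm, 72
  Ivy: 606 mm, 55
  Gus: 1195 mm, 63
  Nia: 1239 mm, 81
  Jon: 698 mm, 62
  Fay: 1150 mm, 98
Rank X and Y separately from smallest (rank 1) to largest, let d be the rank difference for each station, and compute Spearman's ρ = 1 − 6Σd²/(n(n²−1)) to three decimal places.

Ranks of variable 1: 3, 7, 1, 5, 6, 2, 4
Ranks of variable 2: 6, 4, 1, 3, 5, 2, 7
d = r₁ − r₂: -3, 3, 0, 2, 1, 0, -3
d²: 9, 9, 0, 4, 1, 0, 9; Σd² = 32
ρ = 1 − 6·32/(7·48) = 1 − 192/336 = 0.429

0.429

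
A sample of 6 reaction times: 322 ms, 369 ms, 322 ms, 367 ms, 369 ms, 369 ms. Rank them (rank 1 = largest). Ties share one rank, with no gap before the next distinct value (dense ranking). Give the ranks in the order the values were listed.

3, 1, 3, 2, 1, 1

Sorted (descending): 369, 369, 369, 367, 322, 322
The 3 values of 369 share dense rank 1.
The 2 values of 322 share dense rank 3.
Remaining distinct values take the next consecutive integers.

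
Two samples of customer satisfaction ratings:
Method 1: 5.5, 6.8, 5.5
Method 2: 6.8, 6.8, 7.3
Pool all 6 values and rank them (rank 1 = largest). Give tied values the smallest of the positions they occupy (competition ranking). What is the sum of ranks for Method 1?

Sorted (descending): 7.3, 6.8, 6.8, 6.8, 5.5, 5.5
The 3 values of 6.8 occupy positions 2–4 → each gets rank 2.
The 2 values of 5.5 occupy positions 5–6 → each gets rank 5.
Method 1 values → pooled ranks: 5.5→5, 6.8→2, 5.5→5
Rank sum = 5 + 2 + 5 = 12

12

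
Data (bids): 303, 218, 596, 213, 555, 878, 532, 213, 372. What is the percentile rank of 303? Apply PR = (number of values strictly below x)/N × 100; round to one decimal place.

N = 9.
Strictly below 303: 3. Equal to 303: 1.
PR = 3/9 × 100 = 33.3

33.3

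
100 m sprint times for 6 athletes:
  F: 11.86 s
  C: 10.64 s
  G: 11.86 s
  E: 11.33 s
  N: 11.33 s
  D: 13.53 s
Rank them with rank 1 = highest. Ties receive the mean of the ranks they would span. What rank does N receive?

4.5

Sorted (descending): 13.53, 11.86, 11.86, 11.33, 11.33, 10.64
The 2 values of 11.86 occupy positions 2–3 → average rank (2+3)/2 = 2.5.
The 2 values of 11.33 occupy positions 4–5 → average rank (4+5)/2 = 4.5.
N has value 11.33 s → rank 4.5.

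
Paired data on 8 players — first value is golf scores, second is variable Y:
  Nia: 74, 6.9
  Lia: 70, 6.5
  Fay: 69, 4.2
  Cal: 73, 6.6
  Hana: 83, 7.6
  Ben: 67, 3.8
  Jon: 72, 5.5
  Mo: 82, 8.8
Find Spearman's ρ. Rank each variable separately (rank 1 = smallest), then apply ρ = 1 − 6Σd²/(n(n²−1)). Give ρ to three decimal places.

Ranks of variable 1: 6, 3, 2, 5, 8, 1, 4, 7
Ranks of variable 2: 6, 4, 2, 5, 7, 1, 3, 8
d = r₁ − r₂: 0, -1, 0, 0, 1, 0, 1, -1
d²: 0, 1, 0, 0, 1, 0, 1, 1; Σd² = 4
ρ = 1 − 6·4/(8·63) = 1 − 24/504 = 0.952

0.952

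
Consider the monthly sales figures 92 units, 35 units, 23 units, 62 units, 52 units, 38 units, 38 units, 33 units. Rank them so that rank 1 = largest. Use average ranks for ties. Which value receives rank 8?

23

Sorted (descending): 92, 62, 52, 38, 38, 35, 33, 23
The 2 values of 38 occupy positions 4–5 → average rank (4+5)/2 = 4.5.
Rank 8 → value 23.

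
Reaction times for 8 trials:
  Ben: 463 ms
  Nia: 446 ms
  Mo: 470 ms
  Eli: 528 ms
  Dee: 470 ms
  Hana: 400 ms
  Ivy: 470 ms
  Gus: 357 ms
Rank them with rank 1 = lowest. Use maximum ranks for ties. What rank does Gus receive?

1

Sorted (ascending): 357, 400, 446, 463, 470, 470, 470, 528
The 3 values of 470 occupy positions 5–7 → each gets rank 7.
Gus has value 357 ms → rank 1.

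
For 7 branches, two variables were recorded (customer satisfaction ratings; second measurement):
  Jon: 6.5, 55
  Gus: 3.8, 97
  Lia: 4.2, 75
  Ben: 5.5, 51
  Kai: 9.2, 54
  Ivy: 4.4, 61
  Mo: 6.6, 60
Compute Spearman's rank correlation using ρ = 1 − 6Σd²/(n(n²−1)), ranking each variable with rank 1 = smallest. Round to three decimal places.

Ranks of variable 1: 5, 1, 2, 4, 7, 3, 6
Ranks of variable 2: 3, 7, 6, 1, 2, 5, 4
d = r₁ − r₂: 2, -6, -4, 3, 5, -2, 2
d²: 4, 36, 16, 9, 25, 4, 4; Σd² = 98
ρ = 1 − 6·98/(7·48) = 1 − 588/336 = -0.750

-0.750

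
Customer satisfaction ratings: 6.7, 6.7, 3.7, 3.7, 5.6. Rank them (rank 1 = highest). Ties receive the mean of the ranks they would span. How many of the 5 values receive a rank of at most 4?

Sorted (descending): 6.7, 6.7, 5.6, 3.7, 3.7
The 2 values of 6.7 occupy positions 1–2 → average rank (1+2)/2 = 1.5.
The 2 values of 3.7 occupy positions 4–5 → average rank (4+5)/2 = 4.5.
Ranks ≤ 4: {1.5, 1.5, 3} → 3 values.

3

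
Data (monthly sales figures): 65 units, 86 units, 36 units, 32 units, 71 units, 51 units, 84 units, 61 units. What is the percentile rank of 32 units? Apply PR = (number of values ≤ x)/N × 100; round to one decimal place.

12.5

N = 8.
Strictly below 32: 0. Equal to 32: 1.
PR = 1/8 × 100 = 12.5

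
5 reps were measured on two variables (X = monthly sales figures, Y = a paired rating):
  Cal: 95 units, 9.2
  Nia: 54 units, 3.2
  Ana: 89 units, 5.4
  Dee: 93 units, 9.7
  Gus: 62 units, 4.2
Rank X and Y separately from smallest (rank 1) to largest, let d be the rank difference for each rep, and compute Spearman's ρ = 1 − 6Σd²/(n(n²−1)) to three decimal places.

Ranks of variable 1: 5, 1, 3, 4, 2
Ranks of variable 2: 4, 1, 3, 5, 2
d = r₁ − r₂: 1, 0, 0, -1, 0
d²: 1, 0, 0, 1, 0; Σd² = 2
ρ = 1 − 6·2/(5·24) = 1 − 12/120 = 0.900

0.900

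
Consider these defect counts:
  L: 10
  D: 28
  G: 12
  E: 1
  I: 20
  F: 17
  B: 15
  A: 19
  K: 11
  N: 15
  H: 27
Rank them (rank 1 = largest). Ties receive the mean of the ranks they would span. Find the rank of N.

6.5

Sorted (descending): 28, 27, 20, 19, 17, 15, 15, 12, 11, 10, 1
The 2 values of 15 occupy positions 6–7 → average rank (6+7)/2 = 6.5.
N has value 15 → rank 6.5.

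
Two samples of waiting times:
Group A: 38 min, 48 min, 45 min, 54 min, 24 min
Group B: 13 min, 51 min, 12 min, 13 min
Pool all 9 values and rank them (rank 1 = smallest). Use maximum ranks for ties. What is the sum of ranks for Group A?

31

Sorted (ascending): 12, 13, 13, 24, 38, 45, 48, 51, 54
The 2 values of 13 occupy positions 2–3 → each gets rank 3.
Group A values → pooled ranks: 38→5, 48→7, 45→6, 54→9, 24→4
Rank sum = 5 + 7 + 6 + 9 + 4 = 31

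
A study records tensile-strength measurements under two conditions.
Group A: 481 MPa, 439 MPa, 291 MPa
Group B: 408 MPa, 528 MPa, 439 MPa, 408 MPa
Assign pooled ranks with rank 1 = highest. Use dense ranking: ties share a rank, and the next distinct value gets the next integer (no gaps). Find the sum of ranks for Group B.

Sorted (descending): 528, 481, 439, 439, 408, 408, 291
The 2 values of 439 share dense rank 3.
The 2 values of 408 share dense rank 4.
Remaining distinct values take the next consecutive integers.
Group B values → pooled ranks: 408→4, 528→1, 439→3, 408→4
Rank sum = 4 + 1 + 3 + 4 = 12

12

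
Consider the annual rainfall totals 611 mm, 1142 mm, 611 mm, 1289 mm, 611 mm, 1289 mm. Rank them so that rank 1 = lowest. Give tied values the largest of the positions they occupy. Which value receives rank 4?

1142

Sorted (ascending): 611, 611, 611, 1142, 1289, 1289
The 3 values of 611 occupy positions 1–3 → each gets rank 3.
The 2 values of 1289 occupy positions 5–6 → each gets rank 6.
Rank 4 → value 1142.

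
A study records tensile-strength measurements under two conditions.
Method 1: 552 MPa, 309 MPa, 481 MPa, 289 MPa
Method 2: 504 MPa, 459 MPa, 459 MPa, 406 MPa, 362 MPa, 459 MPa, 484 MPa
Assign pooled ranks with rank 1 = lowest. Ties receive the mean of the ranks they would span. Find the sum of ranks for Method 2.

Sorted (ascending): 289, 309, 362, 406, 459, 459, 459, 481, 484, 504, 552
The 3 values of 459 occupy positions 5–7 → average rank 6.
Method 2 values → pooled ranks: 504→10, 459→6, 459→6, 406→4, 362→3, 459→6, 484→9
Rank sum = 10 + 6 + 6 + 4 + 3 + 6 + 9 = 44

44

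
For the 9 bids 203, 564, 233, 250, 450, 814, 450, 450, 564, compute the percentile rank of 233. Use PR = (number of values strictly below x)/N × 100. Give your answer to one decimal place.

N = 9.
Strictly below 233: 1. Equal to 233: 1.
PR = 1/9 × 100 = 11.1

11.1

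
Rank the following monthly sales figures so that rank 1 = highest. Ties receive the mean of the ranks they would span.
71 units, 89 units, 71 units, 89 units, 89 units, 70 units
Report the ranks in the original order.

Sorted (descending): 89, 89, 89, 71, 71, 70
The 3 values of 89 occupy positions 1–3 → average rank 2.
The 2 values of 71 occupy positions 4–5 → average rank (4+5)/2 = 4.5.

4.5, 2, 4.5, 2, 2, 6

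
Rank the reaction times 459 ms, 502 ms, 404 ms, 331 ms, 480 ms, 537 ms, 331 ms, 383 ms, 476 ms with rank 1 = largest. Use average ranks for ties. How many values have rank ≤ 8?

Sorted (descending): 537, 502, 480, 476, 459, 404, 383, 331, 331
The 2 values of 331 occupy positions 8–9 → average rank (8+9)/2 = 8.5.
Ranks ≤ 8: {1, 2, 3, 4, 5, 6, 7} → 7 values.

7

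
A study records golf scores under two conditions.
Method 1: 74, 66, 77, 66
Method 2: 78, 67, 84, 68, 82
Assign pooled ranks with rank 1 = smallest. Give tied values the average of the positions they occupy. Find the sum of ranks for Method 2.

Sorted (ascending): 66, 66, 67, 68, 74, 77, 78, 82, 84
The 2 values of 66 occupy positions 1–2 → average rank (1+2)/2 = 1.5.
Method 2 values → pooled ranks: 78→7, 67→3, 84→9, 68→4, 82→8
Rank sum = 7 + 3 + 9 + 4 + 8 = 31

31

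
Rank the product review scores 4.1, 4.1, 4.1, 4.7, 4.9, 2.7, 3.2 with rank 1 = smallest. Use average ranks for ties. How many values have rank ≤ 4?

5

Sorted (ascending): 2.7, 3.2, 4.1, 4.1, 4.1, 4.7, 4.9
The 3 values of 4.1 occupy positions 3–5 → average rank 4.
Ranks ≤ 4: {1, 2, 4, 4, 4} → 5 values.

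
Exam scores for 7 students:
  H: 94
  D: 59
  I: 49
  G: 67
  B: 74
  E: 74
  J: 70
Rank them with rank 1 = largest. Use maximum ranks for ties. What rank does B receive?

Sorted (descending): 94, 74, 74, 70, 67, 59, 49
The 2 values of 74 occupy positions 2–3 → each gets rank 3.
B has value 74 → rank 3.

3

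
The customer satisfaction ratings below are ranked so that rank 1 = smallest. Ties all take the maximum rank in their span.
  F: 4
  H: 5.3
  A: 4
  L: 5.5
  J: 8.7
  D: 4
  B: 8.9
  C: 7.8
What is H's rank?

4

Sorted (ascending): 4, 4, 4, 5.3, 5.5, 7.8, 8.7, 8.9
The 3 values of 4 occupy positions 1–3 → each gets rank 3.
H has value 5.3 → rank 4.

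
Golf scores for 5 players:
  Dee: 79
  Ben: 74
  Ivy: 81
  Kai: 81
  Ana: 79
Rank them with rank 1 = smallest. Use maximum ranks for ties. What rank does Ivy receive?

5

Sorted (ascending): 74, 79, 79, 81, 81
The 2 values of 79 occupy positions 2–3 → each gets rank 3.
The 2 values of 81 occupy positions 4–5 → each gets rank 5.
Ivy has value 81 → rank 5.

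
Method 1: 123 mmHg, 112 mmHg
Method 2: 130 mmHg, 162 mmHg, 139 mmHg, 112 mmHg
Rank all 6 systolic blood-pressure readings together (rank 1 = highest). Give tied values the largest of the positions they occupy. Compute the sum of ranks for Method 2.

Sorted (descending): 162, 139, 130, 123, 112, 112
The 2 values of 112 occupy positions 5–6 → each gets rank 6.
Method 2 values → pooled ranks: 130→3, 162→1, 139→2, 112→6
Rank sum = 3 + 1 + 2 + 6 = 12

12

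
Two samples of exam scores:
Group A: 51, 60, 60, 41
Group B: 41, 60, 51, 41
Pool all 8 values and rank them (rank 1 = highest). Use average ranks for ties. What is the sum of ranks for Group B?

Sorted (descending): 60, 60, 60, 51, 51, 41, 41, 41
The 3 values of 60 occupy positions 1–3 → average rank 2.
The 2 values of 51 occupy positions 4–5 → average rank (4+5)/2 = 4.5.
The 3 values of 41 occupy positions 6–8 → average rank 7.
Group B values → pooled ranks: 41→7, 60→2, 51→4.5, 41→7
Rank sum = 7 + 2 + 4.5 + 7 = 20.5

20.5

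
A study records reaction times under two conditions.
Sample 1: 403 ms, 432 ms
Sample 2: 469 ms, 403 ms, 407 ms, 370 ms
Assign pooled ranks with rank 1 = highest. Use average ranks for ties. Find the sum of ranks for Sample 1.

6.5

Sorted (descending): 469, 432, 407, 403, 403, 370
The 2 values of 403 occupy positions 4–5 → average rank (4+5)/2 = 4.5.
Sample 1 values → pooled ranks: 403→4.5, 432→2
Rank sum = 4.5 + 2 = 6.5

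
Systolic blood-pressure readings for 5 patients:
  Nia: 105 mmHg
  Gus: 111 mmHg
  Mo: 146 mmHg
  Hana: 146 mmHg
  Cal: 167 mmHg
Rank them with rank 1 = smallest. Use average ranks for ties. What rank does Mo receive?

3.5

Sorted (ascending): 105, 111, 146, 146, 167
The 2 values of 146 occupy positions 3–4 → average rank (3+4)/2 = 3.5.
Mo has value 146 mmHg → rank 3.5.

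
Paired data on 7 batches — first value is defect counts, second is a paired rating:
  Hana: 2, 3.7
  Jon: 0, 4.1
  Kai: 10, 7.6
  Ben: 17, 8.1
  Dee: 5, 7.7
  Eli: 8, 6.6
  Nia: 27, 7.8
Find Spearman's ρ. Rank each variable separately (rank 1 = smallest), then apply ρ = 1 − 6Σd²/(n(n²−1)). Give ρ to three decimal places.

Ranks of variable 1: 2, 1, 5, 6, 3, 4, 7
Ranks of variable 2: 1, 2, 4, 7, 5, 3, 6
d = r₁ − r₂: 1, -1, 1, -1, -2, 1, 1
d²: 1, 1, 1, 1, 4, 1, 1; Σd² = 10
ρ = 1 − 6·10/(7·48) = 1 − 60/336 = 0.821

0.821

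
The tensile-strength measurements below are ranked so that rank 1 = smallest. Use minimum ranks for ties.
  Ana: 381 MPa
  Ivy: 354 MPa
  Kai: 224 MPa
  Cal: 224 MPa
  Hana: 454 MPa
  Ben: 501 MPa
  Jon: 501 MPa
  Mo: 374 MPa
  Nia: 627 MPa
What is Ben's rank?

Sorted (ascending): 224, 224, 354, 374, 381, 454, 501, 501, 627
The 2 values of 224 occupy positions 1–2 → each gets rank 1.
The 2 values of 501 occupy positions 7–8 → each gets rank 7.
Ben has value 501 MPa → rank 7.

7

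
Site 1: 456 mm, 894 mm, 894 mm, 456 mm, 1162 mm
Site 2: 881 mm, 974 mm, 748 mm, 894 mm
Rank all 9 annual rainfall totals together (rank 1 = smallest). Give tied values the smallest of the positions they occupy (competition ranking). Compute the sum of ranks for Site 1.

21

Sorted (ascending): 456, 456, 748, 881, 894, 894, 894, 974, 1162
The 2 values of 456 occupy positions 1–2 → each gets rank 1.
The 3 values of 894 occupy positions 5–7 → each gets rank 5.
Site 1 values → pooled ranks: 456→1, 894→5, 894→5, 456→1, 1162→9
Rank sum = 1 + 5 + 5 + 1 + 9 = 21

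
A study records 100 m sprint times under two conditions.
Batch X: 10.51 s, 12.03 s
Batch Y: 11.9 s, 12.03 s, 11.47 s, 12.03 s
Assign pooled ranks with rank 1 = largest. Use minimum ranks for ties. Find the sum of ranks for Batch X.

7

Sorted (descending): 12.03, 12.03, 12.03, 11.9, 11.47, 10.51
The 3 values of 12.03 occupy positions 1–3 → each gets rank 1.
Batch X values → pooled ranks: 10.51→6, 12.03→1
Rank sum = 6 + 1 = 7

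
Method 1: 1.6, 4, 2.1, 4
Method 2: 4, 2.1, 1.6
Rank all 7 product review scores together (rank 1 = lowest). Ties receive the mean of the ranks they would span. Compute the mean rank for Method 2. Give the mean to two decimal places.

Sorted (ascending): 1.6, 1.6, 2.1, 2.1, 4, 4, 4
The 2 values of 1.6 occupy positions 1–2 → average rank (1+2)/2 = 1.5.
The 2 values of 2.1 occupy positions 3–4 → average rank (3+4)/2 = 3.5.
The 3 values of 4 occupy positions 5–7 → average rank 6.
Method 2 values → pooled ranks: 4→6, 2.1→3.5, 1.6→1.5
Mean rank = (6 + 3.5 + 1.5) / 3 = 3.67

3.67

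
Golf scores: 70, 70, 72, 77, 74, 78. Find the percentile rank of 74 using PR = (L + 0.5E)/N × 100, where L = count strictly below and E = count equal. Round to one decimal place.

N = 6.
Strictly below 74: 3. Equal to 74: 1.
PR = (3 + 0.5·1)/6 × 100 = 58.3

58.3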